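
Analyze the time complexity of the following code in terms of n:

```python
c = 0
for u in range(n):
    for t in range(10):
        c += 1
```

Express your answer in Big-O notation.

Each loop level contributes: n × 1. Multiplying the contributions gives O(n).

Answer: O(n)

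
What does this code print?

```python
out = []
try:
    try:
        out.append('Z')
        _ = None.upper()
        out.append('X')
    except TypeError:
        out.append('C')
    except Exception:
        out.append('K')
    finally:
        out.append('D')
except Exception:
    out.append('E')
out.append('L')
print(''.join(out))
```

Execution trace: 'Z' (inner try body) → 'K' (inner except Exception) → 'D' (inner finally) → 'L' (after the try/except). Output: ZKDL

Answer: ZKDL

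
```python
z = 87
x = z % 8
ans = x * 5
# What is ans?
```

Trace:
`z = 87` → z = 87
`x = z % 8` → x = 7
`ans = x * 5` → ans = 35
So ans = 35

Answer: 35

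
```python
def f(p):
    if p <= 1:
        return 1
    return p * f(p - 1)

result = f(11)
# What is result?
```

f(11) = 11 * 10 * 9 * 8 * 7 * 6 * 5 * 4 * 3 * 2 * 1 = 39916800

Answer: 39916800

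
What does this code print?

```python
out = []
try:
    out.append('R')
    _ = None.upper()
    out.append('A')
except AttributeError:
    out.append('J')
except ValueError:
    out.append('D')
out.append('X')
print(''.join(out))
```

Execution trace: 'R' (try body) → 'J' (except AttributeError) → 'X' (after the try/except). Output: RJX

Answer: RJX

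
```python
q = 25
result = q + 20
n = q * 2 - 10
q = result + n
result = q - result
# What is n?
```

Trace:
`q = 25` → q = 25
`result = q + 20` → result = 45
`n = q * 2 - 10` → n = 40
`q = result + n` → q = 85
`result = q - result` → result = 40
So n = 40

Answer: 40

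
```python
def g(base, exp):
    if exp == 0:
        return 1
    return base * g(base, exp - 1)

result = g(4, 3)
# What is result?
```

g(4, 3) = 4 * 4 * 4 = 64

Answer: 64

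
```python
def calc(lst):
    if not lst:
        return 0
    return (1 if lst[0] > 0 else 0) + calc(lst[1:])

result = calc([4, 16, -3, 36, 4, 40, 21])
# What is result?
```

Count of positive elements in [4, 16, -3, 36, 4, 40, 21] = 6

Answer: 6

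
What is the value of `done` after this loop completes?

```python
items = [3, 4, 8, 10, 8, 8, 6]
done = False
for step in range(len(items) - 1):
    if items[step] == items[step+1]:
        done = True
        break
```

Check consecutive duplicates in [3, 4, 8, 10, 8, 8, 6]
`done` takes the values: False → True

Answer: True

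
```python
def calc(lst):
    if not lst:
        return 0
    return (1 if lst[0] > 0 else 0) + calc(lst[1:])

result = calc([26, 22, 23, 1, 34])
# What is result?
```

Count of positive elements in [26, 22, 23, 1, 34] = 5

Answer: 5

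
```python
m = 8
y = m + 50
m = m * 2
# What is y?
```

Trace:
`m = 8` → m = 8
`y = m + 50` → y = 58
`m = m * 2` → m = 16
So y = 58

Answer: 58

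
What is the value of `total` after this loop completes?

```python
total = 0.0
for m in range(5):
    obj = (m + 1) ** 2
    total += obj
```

Sum of squared losses 1² + 2² + ... + 5²
`total` takes the values: 0.0 → 1.0 → 5.0 → 14.0 → 30.0 → 55.0

Answer: 55.0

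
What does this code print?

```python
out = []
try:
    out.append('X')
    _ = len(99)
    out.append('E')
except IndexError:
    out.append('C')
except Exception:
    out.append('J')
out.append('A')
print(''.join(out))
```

Execution trace: 'X' (try body) → 'J' (except Exception) → 'A' (after the try/except). Output: XJA

Answer: XJA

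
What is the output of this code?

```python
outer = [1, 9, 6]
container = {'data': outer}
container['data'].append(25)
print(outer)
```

Key concept: dict holds reference to list.
Step by step:
`outer = [1, 9, 6]` → outer = [1, 9, 6]
`container = {'data': outer}` → container = {'data': [1, 9, 6]}
`container['data'].append(25)` → outer = [1, 9, 6, 25]; container = {'data': [1, 9, 6, 25]}
`print(outer)` → prints [1, 9, 6, 25]

Answer: [1, 9, 6, 25]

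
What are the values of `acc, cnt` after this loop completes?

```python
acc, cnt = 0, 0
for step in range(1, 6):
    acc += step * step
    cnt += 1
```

Sum of squares and count
`acc, cnt` takes the values: (0, 0) → (1, 0) → (1, 1) → (5, 1) → (5, 2) → (14, 2) → (14, 3) → (30, 3) → (30, 4) → (55, 4) → (55, 5)

Answer: 55, 5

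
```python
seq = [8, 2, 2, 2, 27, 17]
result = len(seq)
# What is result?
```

Trace:
`seq = [8, 2, 2, 2, 27, 17]` → seq = [8, 2, 2, 2, 27, 17]
`result = len(seq)` → result = 6
So result = 6

Answer: 6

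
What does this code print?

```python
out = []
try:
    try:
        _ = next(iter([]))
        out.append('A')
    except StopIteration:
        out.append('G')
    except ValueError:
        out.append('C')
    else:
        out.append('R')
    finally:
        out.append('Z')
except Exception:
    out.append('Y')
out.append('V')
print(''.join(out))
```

Execution trace: 'G' (inner except StopIteration) → 'Z' (inner finally) → 'V' (after the try/except). Output: GZV

Answer: GZV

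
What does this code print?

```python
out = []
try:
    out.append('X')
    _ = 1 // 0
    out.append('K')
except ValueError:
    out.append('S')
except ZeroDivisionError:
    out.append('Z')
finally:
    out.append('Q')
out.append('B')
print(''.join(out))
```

Execution trace: 'X' (try body) → 'Z' (except ZeroDivisionError) → 'Q' (finally) → 'B' (after the try/except). Output: XZQB

Answer: XZQB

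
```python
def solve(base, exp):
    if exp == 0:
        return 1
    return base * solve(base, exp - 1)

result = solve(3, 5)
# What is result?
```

solve(3, 5) = 3 * 3 * 3 * 3 * 3 = 243

Answer: 243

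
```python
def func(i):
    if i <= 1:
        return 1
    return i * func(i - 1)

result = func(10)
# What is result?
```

func(10) = 10 * 9 * 8 * 7 * 6 * 5 * 4 * 3 * 2 * 1 = 3628800

Answer: 3628800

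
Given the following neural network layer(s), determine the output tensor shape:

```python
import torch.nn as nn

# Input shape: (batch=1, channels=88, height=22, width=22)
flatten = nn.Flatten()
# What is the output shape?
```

Input: (1, 88, 22, 22) -> Output: (1, 42592)

Answer: (1, 42592)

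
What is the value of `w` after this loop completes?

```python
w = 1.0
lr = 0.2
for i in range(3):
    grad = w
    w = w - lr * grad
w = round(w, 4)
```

Gradient descent: w = 1.0 * (1 - 0.2)^3
`w` takes the values: 1.0 → 0.8 → 0.64 → 0.512

Answer: 0.512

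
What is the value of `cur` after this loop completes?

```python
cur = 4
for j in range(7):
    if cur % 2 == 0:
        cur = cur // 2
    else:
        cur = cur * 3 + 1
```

Collatz-style transformation from 4
`cur` takes the values: 4 → 2 → 1 → 4 → 2 → 1 → 4 → 2

Answer: 2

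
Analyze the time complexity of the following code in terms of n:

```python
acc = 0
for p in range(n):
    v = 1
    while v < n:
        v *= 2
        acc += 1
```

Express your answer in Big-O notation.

Each loop level contributes: n × log n. Multiplying the contributions gives O(n log n).

Answer: O(n log n)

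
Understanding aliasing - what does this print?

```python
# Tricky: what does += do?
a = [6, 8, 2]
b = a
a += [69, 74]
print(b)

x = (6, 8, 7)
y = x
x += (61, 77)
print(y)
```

Key concept: += behavior differs for mutable vs immutable.
Step by step:
`a = [6, 8, 2]` → a = [6, 8, 2]
`b = a` → b = [6, 8, 2] (same object as a)
`a += [69, 74]` → a = [6, 8, 2, 69, 74] (same object as b); b = [6, 8, 2, 69, 74] (same object as a)
`print(b)` → prints [6, 8, 2, 69, 74]
`x = (6, 8, 7)` → x = (6, 8, 7)
`y = x` → y = (6, 8, 7)
`x += (61, 77)` → x = (6, 8, 7, 61, 77)
`print(y)` → prints (6, 8, 7)

Answer:
[6, 8, 2, 69, 74]
(6, 8, 7)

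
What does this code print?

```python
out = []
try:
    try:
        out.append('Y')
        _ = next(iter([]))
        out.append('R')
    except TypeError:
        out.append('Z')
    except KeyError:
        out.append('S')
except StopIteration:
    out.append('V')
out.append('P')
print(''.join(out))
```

Execution trace: 'Y' (try body) → 'V' (outer except StopIteration) → 'P' (after the try/except). Output: YVP

Answer: YVP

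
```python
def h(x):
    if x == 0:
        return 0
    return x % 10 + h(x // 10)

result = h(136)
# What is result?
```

Sum of digits of 136: 6 + 3 + 1 = 10

Answer: 10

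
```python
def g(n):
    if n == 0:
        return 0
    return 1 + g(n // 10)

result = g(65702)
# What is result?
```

Count of digits of 65702: 5

Answer: 5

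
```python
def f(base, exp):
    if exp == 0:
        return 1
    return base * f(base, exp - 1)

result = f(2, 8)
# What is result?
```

f(2, 8) = 2 * 2 * 2 * 2 * 2 * 2 * 2 * 2 = 256

Answer: 256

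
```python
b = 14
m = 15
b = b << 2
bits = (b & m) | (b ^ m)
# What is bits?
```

Trace:
`b = 14` → b = 14
`m = 15` → m = 15
`b = b << 2` → b = 56
`bits = (b & m) | (b ^ m)` → bits = 63
So bits = 63

Answer: 63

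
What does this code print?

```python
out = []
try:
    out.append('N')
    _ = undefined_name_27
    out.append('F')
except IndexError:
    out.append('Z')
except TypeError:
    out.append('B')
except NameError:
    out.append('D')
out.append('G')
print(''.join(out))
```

Execution trace: 'N' (try body) → 'D' (except NameError) → 'G' (after the try/except). Output: NDG

Answer: NDG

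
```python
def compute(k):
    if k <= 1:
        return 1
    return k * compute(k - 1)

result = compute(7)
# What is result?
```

compute(7) = 7 * 6 * 5 * 4 * 3 * 2 * 1 = 5040

Answer: 5040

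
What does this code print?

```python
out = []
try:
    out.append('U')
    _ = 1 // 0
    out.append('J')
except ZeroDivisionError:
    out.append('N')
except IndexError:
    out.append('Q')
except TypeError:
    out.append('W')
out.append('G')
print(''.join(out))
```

Execution trace: 'U' (try body) → 'N' (except ZeroDivisionError) → 'G' (after the try/except). Output: UNG

Answer: UNG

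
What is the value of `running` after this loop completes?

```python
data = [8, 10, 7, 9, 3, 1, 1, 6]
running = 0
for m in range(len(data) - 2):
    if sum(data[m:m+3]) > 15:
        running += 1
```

Count windows with sum > 15
`running` takes the values: 0 → 1 → 2 → 3

Answer: 3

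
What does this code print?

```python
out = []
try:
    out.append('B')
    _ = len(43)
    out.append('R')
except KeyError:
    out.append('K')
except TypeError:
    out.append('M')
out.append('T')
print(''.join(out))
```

Execution trace: 'B' (try body) → 'M' (except TypeError) → 'T' (after the try/except). Output: BMT

Answer: BMT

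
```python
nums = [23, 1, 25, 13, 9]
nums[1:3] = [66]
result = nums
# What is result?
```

Trace:
`nums = [23, 1, 25, 13, 9]` → nums = [23, 1, 25, 13, 9]
`nums[1:3] = [66]` → nums = [23, 66, 13, 9]
`result = nums` → result = [23, 66, 13, 9]
So result = [23, 66, 13, 9]

Answer: [23, 66, 13, 9]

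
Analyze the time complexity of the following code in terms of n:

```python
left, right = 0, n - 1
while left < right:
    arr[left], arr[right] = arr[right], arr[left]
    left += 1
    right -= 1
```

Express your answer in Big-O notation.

This is In-place array reversal. Time complexity: O(n).

Answer: O(n)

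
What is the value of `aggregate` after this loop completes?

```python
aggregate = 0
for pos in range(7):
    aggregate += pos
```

Sum of 0 to 6 = 21
`aggregate` takes the values: 0 → 1 → 3 → 6 → 10 → 15 → 21

Answer: 21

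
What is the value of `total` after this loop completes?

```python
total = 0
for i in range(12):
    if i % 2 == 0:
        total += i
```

Sum of even numbers 0 to 11
`total` takes the values: 0 → 2 → 6 → 12 → 20 → 30

Answer: 30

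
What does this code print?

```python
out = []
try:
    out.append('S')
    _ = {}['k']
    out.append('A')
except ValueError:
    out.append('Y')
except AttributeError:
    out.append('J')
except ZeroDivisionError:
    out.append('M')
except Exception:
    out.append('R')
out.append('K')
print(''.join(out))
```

Execution trace: 'S' (try body) → 'R' (except Exception) → 'K' (after the try/except). Output: SRK

Answer: SRK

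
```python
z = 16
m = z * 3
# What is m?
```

Trace:
`z = 16` → z = 16
`m = z * 3` → m = 48
So m = 48

Answer: 48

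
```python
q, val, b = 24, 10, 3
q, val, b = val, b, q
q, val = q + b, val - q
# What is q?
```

Trace:
`q, val, b = 24, 10, 3` → q = 24; val = 10; b = 3
`q, val, b = val, b, q` → q = 10; val = 3; b = 24
`q, val = q + b, val - q` → q = 34; val = -7
So q = 34

Answer: 34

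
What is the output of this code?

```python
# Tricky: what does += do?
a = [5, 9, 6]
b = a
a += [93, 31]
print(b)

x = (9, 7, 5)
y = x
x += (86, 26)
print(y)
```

Key concept: += behavior differs for mutable vs immutable.
Step by step:
`a = [5, 9, 6]` → a = [5, 9, 6]
`b = a` → b = [5, 9, 6] (same object as a)
`a += [93, 31]` → a = [5, 9, 6, 93, 31] (same object as b); b = [5, 9, 6, 93, 31] (same object as a)
`print(b)` → prints [5, 9, 6, 93, 31]
`x = (9, 7, 5)` → x = (9, 7, 5)
`y = x` → y = (9, 7, 5)
`x += (86, 26)` → x = (9, 7, 5, 86, 26)
`print(y)` → prints (9, 7, 5)

Answer:
[5, 9, 6, 93, 31]
(9, 7, 5)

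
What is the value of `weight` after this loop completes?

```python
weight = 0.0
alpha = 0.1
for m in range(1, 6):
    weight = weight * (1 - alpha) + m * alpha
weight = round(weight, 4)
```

Moving average with lr=0.1
`weight` takes the values: 0.0 → 0.1 → 0.29 → 0.561 → 0.9049 → 1.31441 → 1.3144

Answer: 1.3144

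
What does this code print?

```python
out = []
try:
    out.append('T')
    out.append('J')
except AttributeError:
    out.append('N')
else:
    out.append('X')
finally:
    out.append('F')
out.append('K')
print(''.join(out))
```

Execution trace: 'T' (try body) → 'J' (try body, no exception) → 'X' (else) → 'F' (finally) → 'K' (after the try/except). Output: TJXFK

Answer: TJXFK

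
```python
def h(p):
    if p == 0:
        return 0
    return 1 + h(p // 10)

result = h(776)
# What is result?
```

Count of digits of 776: 3

Answer: 3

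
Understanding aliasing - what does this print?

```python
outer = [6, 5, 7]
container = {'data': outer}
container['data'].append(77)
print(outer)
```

Key concept: dict holds reference to list.
Step by step:
`outer = [6, 5, 7]` → outer = [6, 5, 7]
`container = {'data': outer}` → container = {'data': [6, 5, 7]}
`container['data'].append(77)` → outer = [6, 5, 7, 77]; container = {'data': [6, 5, 7, 77]}
`print(outer)` → prints [6, 5, 7, 77]

Answer: [6, 5, 7, 77]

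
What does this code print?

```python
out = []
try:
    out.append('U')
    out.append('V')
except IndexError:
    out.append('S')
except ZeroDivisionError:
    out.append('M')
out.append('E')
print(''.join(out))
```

Execution trace: 'U' (try body) → 'V' (try body, no exception) → 'E' (after the try/except). Output: UVE

Answer: UVE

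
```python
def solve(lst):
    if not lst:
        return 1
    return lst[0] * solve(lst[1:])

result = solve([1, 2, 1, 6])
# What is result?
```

Product over [1, 2, 1, 6] = 1 * 2 * 1 * 6 = 12

Answer: 12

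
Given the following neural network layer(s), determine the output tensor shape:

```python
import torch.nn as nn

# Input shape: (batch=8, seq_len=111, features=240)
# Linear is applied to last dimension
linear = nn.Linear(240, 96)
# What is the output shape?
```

Input: (8, 111, 240) -> Output: (8, 111, 96)

Answer: (8, 111, 96)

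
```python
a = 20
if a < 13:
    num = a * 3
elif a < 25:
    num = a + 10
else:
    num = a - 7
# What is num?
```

Trace:
`a = 20` → a = 20
`if a < 13: ...` → a < 13 is False, a < 25 is True → num = 30
So num = 30

Answer: 30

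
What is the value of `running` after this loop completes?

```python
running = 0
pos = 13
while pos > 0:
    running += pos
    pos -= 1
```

Sum 13 down to 1
`running` takes the values: 0 → 13 → 25 → 36 → 46 → 55 → 63 → 70 → 76 → 81 → 85 → 88 → 90 → 91

Answer: 91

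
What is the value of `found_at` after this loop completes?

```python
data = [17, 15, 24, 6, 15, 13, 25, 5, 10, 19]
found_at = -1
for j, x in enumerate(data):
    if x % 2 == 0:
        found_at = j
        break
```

First even number index in [17, 15, 24, 6, 15, 13, 25, 5, 10, 19]
`found_at` takes the values: -1 → 2

Answer: 2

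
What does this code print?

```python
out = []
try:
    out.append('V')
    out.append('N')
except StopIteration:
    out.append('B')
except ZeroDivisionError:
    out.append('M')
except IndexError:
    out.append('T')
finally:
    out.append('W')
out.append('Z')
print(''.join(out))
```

Execution trace: 'V' (try body) → 'N' (try body, no exception) → 'W' (finally) → 'Z' (after the try/except). Output: VNWZ

Answer: VNWZ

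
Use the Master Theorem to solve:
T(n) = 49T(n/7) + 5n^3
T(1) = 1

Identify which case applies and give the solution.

a=49, b=7, f(n)=5n^3. log_7(49) = 2. Since c=3 > 2 and the regularity condition holds (49(n/7)^3 = (49/7^3)n^3 with 49/7^3 < 1), Case 3 applies: T(n) = Θ(f(n)) = O(n^3).

Answer: O(n^3) - Case 3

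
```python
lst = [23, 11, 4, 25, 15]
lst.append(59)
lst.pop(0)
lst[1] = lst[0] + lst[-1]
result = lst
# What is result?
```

Trace:
`lst = [23, 11, 4, 25, 15]` → lst = [23, 11, 4, 25, 15]
`lst.append(59)` → lst = [23, 11, 4, 25, 15, 59]
`lst.pop(0)` → lst = [11, 4, 25, 15, 59]
`lst[1] = lst[0] + lst[-1]` → lst = [11, 70, 25, 15, 59]
`result = lst` → result = [11, 70, 25, 15, 59]
So result = [11, 70, 25, 15, 59]

Answer: [11, 70, 25, 15, 59]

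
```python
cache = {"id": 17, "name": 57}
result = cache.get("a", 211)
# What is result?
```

Trace:
`cache = {"id": 17, "name": 57}` → cache = {'id': 17, 'name': 57}
`result = cache.get("a", 211)` → result = 211
So result = 211

Answer: 211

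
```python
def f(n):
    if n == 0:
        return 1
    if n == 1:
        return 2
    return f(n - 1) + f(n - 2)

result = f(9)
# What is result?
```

Build up from base cases: f(0)=1, f(1)=2, f(2)=3, f(3)=5, f(4)=8, f(5)=13, f(6)=21, ..., f(9)=89

Answer: 89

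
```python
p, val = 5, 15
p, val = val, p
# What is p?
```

Trace:
`p, val = 5, 15` → p = 5; val = 15
`p, val = val, p` → p = 15; val = 5
So p = 15

Answer: 15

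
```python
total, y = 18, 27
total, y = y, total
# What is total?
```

Trace:
`total, y = 18, 27` → total = 18; y = 27
`total, y = y, total` → total = 27; y = 18
So total = 27

Answer: 27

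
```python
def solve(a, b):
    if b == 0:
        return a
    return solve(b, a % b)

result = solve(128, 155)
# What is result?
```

solve(128, 155) -> solve(155, 128) -> solve(128, 27) -> solve(27, 20) -> solve(20, 7) -> solve(7, 6) -> solve(6, 1) -> solve(1, 0) -> 1

Answer: 1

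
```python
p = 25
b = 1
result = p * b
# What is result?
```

Trace:
`p = 25` → p = 25
`b = 1` → b = 1
`result = p * b` → result = 25
So result = 25

Answer: 25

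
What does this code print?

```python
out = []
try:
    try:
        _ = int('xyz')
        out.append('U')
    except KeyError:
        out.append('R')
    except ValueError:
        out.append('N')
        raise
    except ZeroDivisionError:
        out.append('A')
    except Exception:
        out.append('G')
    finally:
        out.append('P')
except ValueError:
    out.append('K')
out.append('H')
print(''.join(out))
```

Execution trace: 'N' (inner except ValueError) → 'P' (inner finally) → 'K' (outer except ValueError) → 'H' (after the try/except). Output: NPKH

Answer: NPKH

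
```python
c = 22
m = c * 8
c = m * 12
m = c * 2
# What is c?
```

Trace:
`c = 22` → c = 22
`m = c * 8` → m = 176
`c = m * 12` → c = 2112
`m = c * 2` → m = 4224
So c = 2112

Answer: 2112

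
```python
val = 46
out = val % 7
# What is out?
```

Trace:
`val = 46` → val = 46
`out = val % 7` → out = 4
So out = 4

Answer: 4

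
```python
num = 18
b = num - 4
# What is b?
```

Trace:
`num = 18` → num = 18
`b = num - 4` → b = 14
So b = 14

Answer: 14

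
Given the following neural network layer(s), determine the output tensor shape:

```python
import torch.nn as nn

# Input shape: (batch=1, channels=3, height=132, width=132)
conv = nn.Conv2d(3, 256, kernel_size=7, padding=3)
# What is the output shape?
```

Input: (1, 3, 132, 132) -> Output: (1, 256, 132, 132)

Answer: (1, 256, 132, 132)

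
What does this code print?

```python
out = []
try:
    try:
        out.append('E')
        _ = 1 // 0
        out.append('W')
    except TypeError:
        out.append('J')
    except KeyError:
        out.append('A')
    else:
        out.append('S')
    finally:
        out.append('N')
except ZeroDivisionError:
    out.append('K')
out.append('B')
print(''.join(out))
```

Execution trace: 'E' (inner try body) → 'N' (inner finally) → 'K' (outer except ZeroDivisionError) → 'B' (after the try/except). Output: ENKB

Answer: ENKB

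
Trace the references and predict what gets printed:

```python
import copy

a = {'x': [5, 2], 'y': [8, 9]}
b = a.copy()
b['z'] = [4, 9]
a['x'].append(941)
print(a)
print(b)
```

Key concept: shallow copy of dict with mutable values.
Step by step:
`a = {'x': [5, 2], 'y': [8, 9]}` → a = {'x': [5, 2], 'y': [8, 9]}
`b = a.copy()` → b = {'x': [5, 2], 'y': [8, 9]}
`b['z'] = [4, 9]` → b = {'x': [5, 2], 'y': [8, 9], 'z': [4, 9]}
`a['x'].append(941)` → a = {'x': [5, 2, 941], 'y': [8, 9]}; b = {'x': [5, 2, 941], 'y': [8, 9], 'z': [4, 9]}
`print(a)` → prints {'x': [5, 2, 941], 'y': [8, 9]}
`print(b)` → prints {'x': [5, 2, 941], 'y': [8, 9], 'z': [4, 9]}

Answer:
{'x': [5, 2, 941], 'y': [8, 9]}
{'x': [5, 2, 941], 'y': [8, 9], 'z': [4, 9]}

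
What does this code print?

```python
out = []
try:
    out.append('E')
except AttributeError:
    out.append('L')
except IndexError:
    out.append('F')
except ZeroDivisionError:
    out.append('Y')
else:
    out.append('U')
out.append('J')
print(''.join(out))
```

Execution trace: 'E' (try body, no exception) → 'U' (else) → 'J' (after the try/except). Output: EUJ

Answer: EUJ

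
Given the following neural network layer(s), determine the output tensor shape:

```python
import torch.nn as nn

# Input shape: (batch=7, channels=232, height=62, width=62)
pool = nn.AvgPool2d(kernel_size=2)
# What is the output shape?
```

Input: (7, 232, 62, 62) -> Output: (7, 232, 31, 31)

Answer: (7, 232, 31, 31)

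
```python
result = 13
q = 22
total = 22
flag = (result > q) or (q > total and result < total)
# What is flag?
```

Trace:
`result = 13` → result = 13
`q = 22` → q = 22
`total = 22` → total = 22
`flag = (result > q) or (q > total and result < total)` → flag = False
So flag = False

Answer: False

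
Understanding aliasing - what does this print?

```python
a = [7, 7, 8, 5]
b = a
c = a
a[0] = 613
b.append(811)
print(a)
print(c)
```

Key concept: multiple aliases.
Step by step:
`a = [7, 7, 8, 5]` → a = [7, 7, 8, 5]
`b = a` → b = [7, 7, 8, 5] (same object as a)
`c = a` → c = [7, 7, 8, 5] (same object as a, b)
`a[0] = 613` → a = [613, 7, 8, 5] (same object as b, c); b = [613, 7, 8, 5] (same object as a, c); c = [613, 7, 8, 5] (same object as a, b)
`b.append(811)` → a = [613, 7, 8, 5, 811] (same object as b, c); b = [613, 7, 8, 5, 811] (same object as a, c); c = [613, 7, 8, 5, 811] (same object as a, b)
`print(a)` → prints [613, 7, 8, 5, 811]
`print(c)` → prints [613, 7, 8, 5, 811]

Answer:
[613, 7, 8, 5, 811]
[613, 7, 8, 5, 811]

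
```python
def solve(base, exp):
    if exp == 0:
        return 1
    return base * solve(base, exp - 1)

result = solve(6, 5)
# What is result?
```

solve(6, 5) = 6 * 6 * 6 * 6 * 6 = 7776

Answer: 7776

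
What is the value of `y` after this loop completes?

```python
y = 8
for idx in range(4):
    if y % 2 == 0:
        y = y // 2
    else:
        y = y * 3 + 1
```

Collatz-style transformation from 8
`y` takes the values: 8 → 4 → 2 → 1 → 4

Answer: 4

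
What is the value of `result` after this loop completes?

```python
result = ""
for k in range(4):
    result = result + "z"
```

Repeat 'z' 4 times
`result` takes the values: "" → "z" → "zz" → "zzz" → "zzzz"

Answer: "zzzz"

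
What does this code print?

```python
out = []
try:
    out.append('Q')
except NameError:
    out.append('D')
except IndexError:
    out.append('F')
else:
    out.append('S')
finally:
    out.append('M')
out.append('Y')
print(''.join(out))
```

Execution trace: 'Q' (try body, no exception) → 'S' (else) → 'M' (finally) → 'Y' (after the try/except). Output: QSMY

Answer: QSMY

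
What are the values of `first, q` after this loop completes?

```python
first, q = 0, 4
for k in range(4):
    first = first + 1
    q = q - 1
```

first goes 0→4, q goes 4→0
`first, q` takes the values: (0, 4) → (1, 4) → (1, 3) → (2, 3) → (2, 2) → (3, 2) → (3, 1) → (4, 1) → (4, 0)

Answer: 4, 0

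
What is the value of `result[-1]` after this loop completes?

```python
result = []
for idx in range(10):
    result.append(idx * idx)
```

Last element of squares 0 to 9
`result` takes the values: [] → [0] → [0, 1] → [0, 1, 4] → [0, 1, 4, 9] → [0, 1, 4, 9, 16] → [0, 1, 4, 9, 16, 25] → [0, 1, 4, 9, 16, 25, 36] → [0, 1, 4, 9, 16, 25, 36, 49] → [0, 1, 4, 9, 16, 25, 36, 49, 64] → [0, 1, 4, 9, 16, 25, 36, 49, 64, 81]
So `result[-1]` = 81

Answer: 81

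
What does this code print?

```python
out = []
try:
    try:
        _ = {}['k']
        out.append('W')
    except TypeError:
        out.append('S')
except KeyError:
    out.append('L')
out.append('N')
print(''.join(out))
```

Execution trace: 'L' (outer except KeyError) → 'N' (after the try/except). Output: LN

Answer: LN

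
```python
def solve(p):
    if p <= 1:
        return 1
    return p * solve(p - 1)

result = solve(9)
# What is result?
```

solve(9) = 9 * 8 * 7 * 6 * 5 * 4 * 3 * 2 * 1 = 362880

Answer: 362880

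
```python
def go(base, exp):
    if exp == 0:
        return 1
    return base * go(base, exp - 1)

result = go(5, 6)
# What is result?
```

go(5, 6) = 5 * 5 * 5 * 5 * 5 * 5 = 15625

Answer: 15625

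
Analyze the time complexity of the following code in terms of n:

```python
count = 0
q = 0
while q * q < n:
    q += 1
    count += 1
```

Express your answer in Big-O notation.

Each loop level contributes: √n. Multiplying the contributions gives O(√n).

Answer: O(√n)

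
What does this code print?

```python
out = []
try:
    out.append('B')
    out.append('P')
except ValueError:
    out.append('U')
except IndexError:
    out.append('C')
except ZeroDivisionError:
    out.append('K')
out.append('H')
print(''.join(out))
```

Execution trace: 'B' (try body) → 'P' (try body, no exception) → 'H' (after the try/except). Output: BPH

Answer: BPH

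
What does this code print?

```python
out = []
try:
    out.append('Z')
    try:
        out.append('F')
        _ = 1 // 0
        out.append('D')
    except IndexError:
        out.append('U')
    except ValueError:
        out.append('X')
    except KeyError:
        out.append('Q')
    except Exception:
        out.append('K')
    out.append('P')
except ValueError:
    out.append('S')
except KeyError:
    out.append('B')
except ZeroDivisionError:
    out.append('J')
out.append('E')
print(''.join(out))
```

Execution trace: 'Z' (try body) → 'F' (inner try body) → 'K' (inner except Exception) → 'P' (try body, no exception) → 'E' (after the try/except). Output: ZFKPE

Answer: ZFKPE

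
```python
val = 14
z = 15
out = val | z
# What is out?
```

Trace:
`val = 14` → val = 14
`z = 15` → z = 15
`out = val | z` → out = 15
So out = 15

Answer: 15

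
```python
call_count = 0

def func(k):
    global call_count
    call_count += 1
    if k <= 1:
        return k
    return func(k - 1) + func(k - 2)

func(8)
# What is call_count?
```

Calls(k) = 1 + Calls(k-1) + Calls(k-2); Calls(0)=Calls(1)=1. For k=8 this gives 67.

Answer: 67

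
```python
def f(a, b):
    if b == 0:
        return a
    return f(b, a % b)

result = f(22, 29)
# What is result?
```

f(22, 29) -> f(29, 22) -> f(22, 7) -> f(7, 1) -> f(1, 0) -> 1

Answer: 1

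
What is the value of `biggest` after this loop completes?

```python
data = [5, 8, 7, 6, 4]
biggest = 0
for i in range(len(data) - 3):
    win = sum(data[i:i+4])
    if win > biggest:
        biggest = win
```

Max sum of 4-element window in [5, 8, 7, 6, 4]
`biggest` takes the values: 0 → 26

Answer: 26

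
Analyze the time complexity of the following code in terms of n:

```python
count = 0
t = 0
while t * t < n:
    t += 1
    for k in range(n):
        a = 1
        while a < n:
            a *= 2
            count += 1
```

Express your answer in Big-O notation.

Each loop level contributes: √n × n × log n. Multiplying the contributions gives O(n√n log n).

Answer: O(n√n log n)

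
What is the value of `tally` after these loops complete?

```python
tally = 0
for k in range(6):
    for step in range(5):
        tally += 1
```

6 * 5 = 30
`tally` takes the values: 0 → 1 → 2 → 3 → 4 → 5 → 6 → 7 → 8 → 9 → 10 → 11 → 12 → 13 → 14 → 15 → 16 → 17 → 18 → 19 → 20 → 21 → 22 → 23 → 24 → 25 → 26 → 27 → 28 → 29 → 30

Answer: 30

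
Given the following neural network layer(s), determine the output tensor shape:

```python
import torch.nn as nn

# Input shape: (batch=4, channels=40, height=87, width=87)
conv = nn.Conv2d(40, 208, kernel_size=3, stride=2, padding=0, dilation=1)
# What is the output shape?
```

Input: (4, 40, 87, 87) -> Output: (4, 208, 43, 43)

Answer: (4, 208, 43, 43)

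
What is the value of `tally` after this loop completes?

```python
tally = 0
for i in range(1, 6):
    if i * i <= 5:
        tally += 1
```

Count numbers where i² ≤ 5
`tally` takes the values: 0 → 1 → 2

Answer: 2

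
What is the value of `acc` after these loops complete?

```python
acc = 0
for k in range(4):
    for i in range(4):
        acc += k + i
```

Sum of all k+i for k,i in 4x4
`acc` takes the values: 0 → 1 → 3 → 6 → 7 → 9 → 12 → 16 → 18 → 21 → 25 → 30 → 33 → 37 → 42 → 48

Answer: 48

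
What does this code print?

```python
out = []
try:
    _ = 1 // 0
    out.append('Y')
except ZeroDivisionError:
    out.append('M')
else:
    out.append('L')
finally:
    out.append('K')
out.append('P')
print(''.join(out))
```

Execution trace: 'M' (except ZeroDivisionError) → 'K' (finally) → 'P' (after the try/except). Output: MKP

Answer: MKP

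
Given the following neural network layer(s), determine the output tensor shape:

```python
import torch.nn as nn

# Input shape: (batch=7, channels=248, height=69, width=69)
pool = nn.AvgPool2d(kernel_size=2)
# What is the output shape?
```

Input: (7, 248, 69, 69) -> Output: (7, 248, 34, 34)

Answer: (7, 248, 34, 34)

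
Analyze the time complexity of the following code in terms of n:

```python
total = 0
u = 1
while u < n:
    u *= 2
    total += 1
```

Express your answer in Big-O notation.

Each loop level contributes: log n. Multiplying the contributions gives O(log n).

Answer: O(log n)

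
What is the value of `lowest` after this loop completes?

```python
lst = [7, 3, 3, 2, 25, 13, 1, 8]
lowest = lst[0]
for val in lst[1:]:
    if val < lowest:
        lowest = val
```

Minimum of [7, 3, 3, 2, 25, 13, 1, 8]
`lowest` takes the values: 7 → 3 → 2 → 1

Answer: 1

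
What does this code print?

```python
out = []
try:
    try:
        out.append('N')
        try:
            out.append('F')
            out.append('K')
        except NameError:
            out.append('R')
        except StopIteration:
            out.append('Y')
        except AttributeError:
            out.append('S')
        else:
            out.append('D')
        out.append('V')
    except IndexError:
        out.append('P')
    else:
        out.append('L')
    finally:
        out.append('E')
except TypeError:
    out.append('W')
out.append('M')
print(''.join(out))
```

Execution trace: 'N' (try body) → 'F' (inner try body) → 'K' (inner try body, no exception) → 'D' (inner else) → 'V' (try body, no exception) → 'L' (else) → 'E' (finally) → 'M' (after the try/except). Output: NFKDVLEM

Answer: NFKDVLEM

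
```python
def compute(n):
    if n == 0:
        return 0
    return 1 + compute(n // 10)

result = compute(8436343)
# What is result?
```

Count of digits of 8436343: 7

Answer: 7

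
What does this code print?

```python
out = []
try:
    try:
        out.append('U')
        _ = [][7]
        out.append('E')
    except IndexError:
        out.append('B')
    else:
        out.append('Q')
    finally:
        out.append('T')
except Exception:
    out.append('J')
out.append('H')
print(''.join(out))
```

Execution trace: 'U' (inner try body) → 'B' (inner except IndexError) → 'T' (inner finally) → 'H' (after the try/except). Output: UBTH

Answer: UBTH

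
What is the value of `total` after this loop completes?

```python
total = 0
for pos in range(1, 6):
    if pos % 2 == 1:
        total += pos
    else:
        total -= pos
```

Add odd, subtract even
`total` takes the values: 0 → 1 → -1 → 2 → -2 → 3

Answer: 3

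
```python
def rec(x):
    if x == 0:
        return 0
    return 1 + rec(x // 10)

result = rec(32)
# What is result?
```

Count of digits of 32: 2

Answer: 2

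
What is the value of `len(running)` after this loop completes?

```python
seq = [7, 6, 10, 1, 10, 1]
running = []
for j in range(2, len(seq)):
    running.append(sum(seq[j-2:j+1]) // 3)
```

Number of 3-element averages
`running` takes the values: [] → [7] → [7, 5] → [7, 5, 7] → [7, 5, 7, 4]
So `len(running)` = 4

Answer: 4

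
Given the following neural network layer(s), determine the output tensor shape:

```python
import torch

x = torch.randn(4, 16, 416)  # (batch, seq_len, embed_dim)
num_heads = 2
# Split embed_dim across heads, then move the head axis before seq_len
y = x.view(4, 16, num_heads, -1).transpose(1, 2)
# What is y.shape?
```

Input: (4, 16, 416) -> head_dim = 416 // 2 = 208; after view: (4, 16, 2, 208) -> after transpose(1, 2): (4, 2, 16, 208) -> Output: (4, 2, 16, 208)

Answer: (4, 2, 16, 208)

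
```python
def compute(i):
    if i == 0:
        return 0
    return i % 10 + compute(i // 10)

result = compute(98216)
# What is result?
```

Sum of digits of 98216: 6 + 1 + 2 + 8 + 9 = 26

Answer: 26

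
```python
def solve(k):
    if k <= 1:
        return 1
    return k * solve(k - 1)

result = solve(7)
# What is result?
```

solve(7) = 7 * 6 * 5 * 4 * 3 * 2 * 1 = 5040

Answer: 5040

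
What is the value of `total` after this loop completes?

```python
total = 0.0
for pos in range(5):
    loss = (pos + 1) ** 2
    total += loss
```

Sum of squared losses 1² + 2² + ... + 5²
`total` takes the values: 0.0 → 1.0 → 5.0 → 14.0 → 30.0 → 55.0

Answer: 55.0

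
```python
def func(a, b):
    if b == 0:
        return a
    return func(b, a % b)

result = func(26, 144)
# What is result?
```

func(26, 144) -> func(144, 26) -> func(26, 14) -> func(14, 12) -> func(12, 2) -> func(2, 0) -> 2

Answer: 2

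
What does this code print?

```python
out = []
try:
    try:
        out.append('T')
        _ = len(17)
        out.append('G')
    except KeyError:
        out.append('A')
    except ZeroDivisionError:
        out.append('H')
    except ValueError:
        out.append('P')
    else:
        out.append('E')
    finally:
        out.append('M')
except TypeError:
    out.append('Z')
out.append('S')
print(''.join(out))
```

Execution trace: 'T' (inner try body) → 'M' (inner finally) → 'Z' (outer except TypeError) → 'S' (after the try/except). Output: TMZS

Answer: TMZS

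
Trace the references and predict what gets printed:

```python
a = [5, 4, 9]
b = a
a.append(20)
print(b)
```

Key concept: basic list aliasing.
Step by step:
`a = [5, 4, 9]` → a = [5, 4, 9]
`b = a` → b = [5, 4, 9] (same object as a)
`a.append(20)` → a = [5, 4, 9, 20] (same object as b); b = [5, 4, 9, 20] (same object as a)
`print(b)` → prints [5, 4, 9, 20]

Answer: [5, 4, 9, 20]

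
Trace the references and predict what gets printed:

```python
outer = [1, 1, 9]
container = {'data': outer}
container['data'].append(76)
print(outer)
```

Key concept: dict holds reference to list.
Step by step:
`outer = [1, 1, 9]` → outer = [1, 1, 9]
`container = {'data': outer}` → container = {'data': [1, 1, 9]}
`container['data'].append(76)` → outer = [1, 1, 9, 76]; container = {'data': [1, 1, 9, 76]}
`print(outer)` → prints [1, 1, 9, 76]

Answer: [1, 1, 9, 76]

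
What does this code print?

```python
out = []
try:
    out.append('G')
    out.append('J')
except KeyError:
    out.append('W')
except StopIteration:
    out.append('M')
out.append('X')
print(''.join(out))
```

Execution trace: 'G' (try body) → 'J' (try body, no exception) → 'X' (after the try/except). Output: GJX

Answer: GJX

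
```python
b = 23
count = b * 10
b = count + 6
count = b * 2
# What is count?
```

Trace:
`b = 23` → b = 23
`count = b * 10` → count = 230
`b = count + 6` → b = 236
`count = b * 2` → count = 472
So count = 472

Answer: 472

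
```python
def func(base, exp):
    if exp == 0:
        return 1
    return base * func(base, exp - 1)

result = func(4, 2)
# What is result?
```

func(4, 2) = 4 * 4 = 16

Answer: 16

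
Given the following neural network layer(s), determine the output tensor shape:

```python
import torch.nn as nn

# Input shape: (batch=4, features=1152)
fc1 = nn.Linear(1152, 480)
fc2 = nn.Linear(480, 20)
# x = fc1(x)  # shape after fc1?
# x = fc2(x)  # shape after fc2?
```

Input: (4, 1152) -> after fc1: (4, 480) -> Output: (4, 20)

Answer: (4, 20)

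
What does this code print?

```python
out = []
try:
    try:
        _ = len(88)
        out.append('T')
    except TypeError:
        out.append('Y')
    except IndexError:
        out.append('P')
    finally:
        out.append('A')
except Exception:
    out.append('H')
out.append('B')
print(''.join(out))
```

Execution trace: 'Y' (inner except TypeError) → 'A' (inner finally) → 'B' (after the try/except). Output: YAB

Answer: YAB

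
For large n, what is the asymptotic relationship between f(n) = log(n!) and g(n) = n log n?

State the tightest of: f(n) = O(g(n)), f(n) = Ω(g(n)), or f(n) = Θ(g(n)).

log(n!) vs n log n: f(n) = Θ(g(n)) — they are asymptotically equivalent (Stirling's approximation).

Answer: f(n) = Θ(g(n)) — they are asymptotically equivalent (Stirling's approximation).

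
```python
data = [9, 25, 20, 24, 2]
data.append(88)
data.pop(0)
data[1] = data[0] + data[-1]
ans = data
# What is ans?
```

Trace:
`data = [9, 25, 20, 24, 2]` → data = [9, 25, 20, 24, 2]
`data.append(88)` → data = [9, 25, 20, 24, 2, 88]
`data.pop(0)` → data = [25, 20, 24, 2, 88]
`data[1] = data[0] + data[-1]` → data = [25, 113, 24, 2, 88]
`ans = data` → ans = [25, 113, 24, 2, 88]
So ans = [25, 113, 24, 2, 88]

Answer: [25, 113, 24, 2, 88]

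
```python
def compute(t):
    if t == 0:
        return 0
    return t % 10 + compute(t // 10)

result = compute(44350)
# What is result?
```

Sum of digits of 44350: 0 + 5 + 3 + 4 + 4 = 16

Answer: 16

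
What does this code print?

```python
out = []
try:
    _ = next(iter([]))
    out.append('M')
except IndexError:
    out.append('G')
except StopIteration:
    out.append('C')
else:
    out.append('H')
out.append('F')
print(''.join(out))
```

Execution trace: 'C' (except StopIteration) → 'F' (after the try/except). Output: CF

Answer: CF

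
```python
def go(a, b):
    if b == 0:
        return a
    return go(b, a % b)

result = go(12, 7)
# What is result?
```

go(12, 7) -> go(7, 5) -> go(5, 2) -> go(2, 1) -> go(1, 0) -> 1

Answer: 1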